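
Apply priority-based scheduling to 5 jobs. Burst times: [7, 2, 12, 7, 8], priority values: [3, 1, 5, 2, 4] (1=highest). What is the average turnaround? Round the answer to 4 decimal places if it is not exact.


Sort by priority (ascending = highest first):
Order: [(1, 2), (2, 7), (3, 7), (4, 8), (5, 12)]
Completion times:
  Priority 1, burst=2, C=2
  Priority 2, burst=7, C=9
  Priority 3, burst=7, C=16
  Priority 4, burst=8, C=24
  Priority 5, burst=12, C=36
Average turnaround = 87/5 = 17.4

17.4


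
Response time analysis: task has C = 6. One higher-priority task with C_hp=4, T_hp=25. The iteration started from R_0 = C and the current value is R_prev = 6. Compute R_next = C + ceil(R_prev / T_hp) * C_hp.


R_next = C + ceil(R_prev / T_hp) * C_hp
ceil(6 / 25) = ceil(0.24) = 1
Interference = 1 * 4 = 4
R_next = 6 + 4 = 10

10


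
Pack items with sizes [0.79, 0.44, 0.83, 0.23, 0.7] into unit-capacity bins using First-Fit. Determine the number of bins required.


Place items sequentially using First-Fit:
  Item 0.79 -> new Bin 1
  Item 0.44 -> new Bin 2
  Item 0.83 -> new Bin 3
  Item 0.23 -> Bin 2 (now 0.67)
  Item 0.7 -> new Bin 4
Total bins used = 4

4


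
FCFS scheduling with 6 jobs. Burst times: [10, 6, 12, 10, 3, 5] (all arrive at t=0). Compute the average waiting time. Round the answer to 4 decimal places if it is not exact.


FCFS order (as given): [10, 6, 12, 10, 3, 5]
Waiting times:
  Job 1: wait = 0
  Job 2: wait = 10
  Job 3: wait = 16
  Job 4: wait = 28
  Job 5: wait = 38
  Job 6: wait = 41
Sum of waiting times = 133
Average waiting time = 133/6 = 22.1667

22.1667


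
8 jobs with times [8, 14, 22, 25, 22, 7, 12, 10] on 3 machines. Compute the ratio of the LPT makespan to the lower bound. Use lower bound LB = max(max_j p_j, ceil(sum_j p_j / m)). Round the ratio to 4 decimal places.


LPT order: [25, 22, 22, 14, 12, 10, 8, 7]
Machine loads after assignment: [42, 36, 42]
LPT makespan = 42
Lower bound = max(max_job, ceil(total/3)) = max(25, 40) = 40
Ratio = 42 / 40 = 1.05

1.05


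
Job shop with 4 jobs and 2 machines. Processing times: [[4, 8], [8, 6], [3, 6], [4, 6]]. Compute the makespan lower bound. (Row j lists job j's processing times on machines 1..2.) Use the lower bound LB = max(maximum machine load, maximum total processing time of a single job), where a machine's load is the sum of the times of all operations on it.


Machine loads:
  Machine 1: 4 + 8 + 3 + 4 = 19
  Machine 2: 8 + 6 + 6 + 6 = 26
Max machine load = 26
Job totals:
  Job 1: 12
  Job 2: 14
  Job 3: 9
  Job 4: 10
Max job total = 14
Lower bound = max(26, 14) = 26

26


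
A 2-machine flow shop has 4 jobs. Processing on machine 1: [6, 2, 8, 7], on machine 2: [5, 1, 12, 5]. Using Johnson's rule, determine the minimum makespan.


Apply Johnson's rule:
  Group 1 (a <= b): [(3, 8, 12)]
  Group 2 (a > b): [(1, 6, 5), (4, 7, 5), (2, 2, 1)]
Optimal job order: [3, 1, 4, 2]
Schedule:
  Job 3: M1 done at 8, M2 done at 20
  Job 1: M1 done at 14, M2 done at 25
  Job 4: M1 done at 21, M2 done at 30
  Job 2: M1 done at 23, M2 done at 31
Makespan = 31

31


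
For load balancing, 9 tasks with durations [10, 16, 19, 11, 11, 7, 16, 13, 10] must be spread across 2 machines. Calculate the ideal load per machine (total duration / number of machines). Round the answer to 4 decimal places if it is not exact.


Total processing time = 10 + 16 + 19 + 11 + 11 + 7 + 16 + 13 + 10 = 113
Number of machines = 2
Ideal balanced load = 113 / 2 = 56.5

56.5


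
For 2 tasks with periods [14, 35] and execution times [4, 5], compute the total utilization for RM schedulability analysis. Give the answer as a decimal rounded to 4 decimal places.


Compute individual utilizations (exact fractions):
  Task 1: C/T = 4/14 = 2/7 (approx. 0.2857)
  Task 2: C/T = 5/35 = 1/7 (approx. 0.1429)
Total utilization U = 2/7 + 1/7 = 3/7
Rounded to 4 decimal places: U = 0.4286
RM (Liu & Layland) bound for 2 tasks = 0.828427; compare with U = 3/7 (approx. 0.428571)
U <= bound, so schedulable by RM sufficient condition.

0.4286


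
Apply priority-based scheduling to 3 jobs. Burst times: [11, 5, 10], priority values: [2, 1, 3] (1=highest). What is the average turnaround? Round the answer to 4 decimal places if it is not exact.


Sort by priority (ascending = highest first):
Order: [(1, 5), (2, 11), (3, 10)]
Completion times:
  Priority 1, burst=5, C=5
  Priority 2, burst=11, C=16
  Priority 3, burst=10, C=26
Average turnaround = 47/3 = 15.6667

15.6667


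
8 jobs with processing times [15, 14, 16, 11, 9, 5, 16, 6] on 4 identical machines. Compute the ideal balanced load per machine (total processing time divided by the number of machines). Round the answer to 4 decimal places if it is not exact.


Total processing time = 15 + 14 + 16 + 11 + 9 + 5 + 16 + 6 = 92
Number of machines = 4
Ideal balanced load = 92 / 4 = 23.0

23.0


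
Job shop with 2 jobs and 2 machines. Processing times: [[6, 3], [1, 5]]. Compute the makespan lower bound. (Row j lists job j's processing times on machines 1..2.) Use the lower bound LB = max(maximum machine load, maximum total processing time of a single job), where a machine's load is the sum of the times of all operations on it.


Machine loads:
  Machine 1: 6 + 1 = 7
  Machine 2: 3 + 5 = 8
Max machine load = 8
Job totals:
  Job 1: 9
  Job 2: 6
Max job total = 9
Lower bound = max(8, 9) = 9

9


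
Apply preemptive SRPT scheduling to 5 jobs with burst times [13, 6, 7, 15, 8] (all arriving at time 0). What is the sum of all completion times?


Since all jobs arrive at t=0, SRPT equals SPT ordering.
SPT order: [6, 7, 8, 13, 15]
Completion times:
  Job 1: p=6, C=6
  Job 2: p=7, C=13
  Job 3: p=8, C=21
  Job 4: p=13, C=34
  Job 5: p=15, C=49
Total completion time = 6 + 13 + 21 + 34 + 49 = 123

123


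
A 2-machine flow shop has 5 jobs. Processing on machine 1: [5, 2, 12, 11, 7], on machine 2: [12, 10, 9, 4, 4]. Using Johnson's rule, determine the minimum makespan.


Apply Johnson's rule:
  Group 1 (a <= b): [(2, 2, 10), (1, 5, 12)]
  Group 2 (a > b): [(3, 12, 9), (4, 11, 4), (5, 7, 4)]
Optimal job order: [2, 1, 3, 4, 5]
Schedule:
  Job 2: M1 done at 2, M2 done at 12
  Job 1: M1 done at 7, M2 done at 24
  Job 3: M1 done at 19, M2 done at 33
  Job 4: M1 done at 30, M2 done at 37
  Job 5: M1 done at 37, M2 done at 41
Makespan = 41

41


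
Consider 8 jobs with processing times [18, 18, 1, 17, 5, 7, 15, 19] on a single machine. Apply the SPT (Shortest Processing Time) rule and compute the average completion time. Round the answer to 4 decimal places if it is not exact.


Sort jobs by processing time (SPT order): [1, 5, 7, 15, 17, 18, 18, 19]
Compute completion times sequentially:
  Job 1: processing = 1, completes at 1
  Job 2: processing = 5, completes at 6
  Job 3: processing = 7, completes at 13
  Job 4: processing = 15, completes at 28
  Job 5: processing = 17, completes at 45
  Job 6: processing = 18, completes at 63
  Job 7: processing = 18, completes at 81
  Job 8: processing = 19, completes at 100
Sum of completion times = 337
Average completion time = 337/8 = 42.125

42.125


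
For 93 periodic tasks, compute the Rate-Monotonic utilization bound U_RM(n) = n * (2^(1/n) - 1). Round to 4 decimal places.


Compute 2^(1/93) = 1.0074810397
Subtract 1: 1.0074810397 - 1 = 0.0074810397
Multiply by n: 93 * 0.0074810397 = 0.6957366921
Round to 4 dp: 0.6957

0.6957


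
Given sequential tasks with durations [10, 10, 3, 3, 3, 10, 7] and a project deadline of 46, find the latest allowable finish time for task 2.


LF(activity 2) = deadline - sum of successor durations
Successors: activities 3 through 7 with durations [3, 3, 3, 10, 7]
Sum of successor durations = 26
LF = 46 - 26 = 20

20


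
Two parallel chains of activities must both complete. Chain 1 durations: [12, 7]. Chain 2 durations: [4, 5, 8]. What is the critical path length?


Path A total = 12 + 7 = 19
Path B total = 4 + 5 + 8 = 17
Critical path = longest path = max(19, 17) = 19

19


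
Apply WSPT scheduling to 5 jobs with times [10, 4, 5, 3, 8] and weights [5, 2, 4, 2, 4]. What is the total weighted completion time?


Compute p/w ratios and sort ascending (WSPT): [(5, 4), (3, 2), (10, 5), (4, 2), (8, 4)]
Compute weighted completion times:
  Job (p=5,w=4): C=5, w*C=4*5=20
  Job (p=3,w=2): C=8, w*C=2*8=16
  Job (p=10,w=5): C=18, w*C=5*18=90
  Job (p=4,w=2): C=22, w*C=2*22=44
  Job (p=8,w=4): C=30, w*C=4*30=120
Total weighted completion time = 290

290


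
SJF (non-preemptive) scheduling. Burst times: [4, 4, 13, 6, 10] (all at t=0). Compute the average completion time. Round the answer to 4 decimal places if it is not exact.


SJF order (ascending): [4, 4, 6, 10, 13]
Completion times:
  Job 1: burst=4, C=4
  Job 2: burst=4, C=8
  Job 3: burst=6, C=14
  Job 4: burst=10, C=24
  Job 5: burst=13, C=37
Average completion = 87/5 = 17.4

17.4


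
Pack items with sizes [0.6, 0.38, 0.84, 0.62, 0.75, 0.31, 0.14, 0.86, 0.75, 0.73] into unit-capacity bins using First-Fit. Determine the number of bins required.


Place items sequentially using First-Fit:
  Item 0.6 -> new Bin 1
  Item 0.38 -> Bin 1 (now 0.98)
  Item 0.84 -> new Bin 2
  Item 0.62 -> new Bin 3
  Item 0.75 -> new Bin 4
  Item 0.31 -> Bin 3 (now 0.93)
  Item 0.14 -> Bin 2 (now 0.98)
  Item 0.86 -> new Bin 5
  Item 0.75 -> new Bin 6
  Item 0.73 -> new Bin 7
Total bins used = 7

7


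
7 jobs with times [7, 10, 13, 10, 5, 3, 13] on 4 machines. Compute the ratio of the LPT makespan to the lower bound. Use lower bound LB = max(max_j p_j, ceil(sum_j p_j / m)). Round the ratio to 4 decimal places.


LPT order: [13, 13, 10, 10, 7, 5, 3]
Machine loads after assignment: [16, 13, 17, 15]
LPT makespan = 17
Lower bound = max(max_job, ceil(total/4)) = max(13, 16) = 16
Ratio = 17 / 16 = 1.0625

1.0625


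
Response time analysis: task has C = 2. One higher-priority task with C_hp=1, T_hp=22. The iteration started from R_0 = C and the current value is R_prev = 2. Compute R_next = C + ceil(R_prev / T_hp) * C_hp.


R_next = C + ceil(R_prev / T_hp) * C_hp
ceil(2 / 22) = ceil(0.0909) = 1
Interference = 1 * 1 = 1
R_next = 2 + 1 = 3

3


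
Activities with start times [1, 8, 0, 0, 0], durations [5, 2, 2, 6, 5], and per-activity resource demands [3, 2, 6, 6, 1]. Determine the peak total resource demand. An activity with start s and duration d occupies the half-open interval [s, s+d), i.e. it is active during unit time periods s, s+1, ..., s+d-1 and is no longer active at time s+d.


Each activity i is active on [start_i, start_i + duration_i).
Compute total resource usage per time slot:
  t=0: active resources = [6, 6, 1], total = 13
  t=1: active resources = [3, 6, 6, 1], total = 16
  t=2: active resources = [3, 6, 1], total = 10
  t=3: active resources = [3, 6, 1], total = 10
  t=4: active resources = [3, 6, 1], total = 10
  t=5: active resources = [3, 6], total = 9
  t=6: active resources = [], total = 0
  t=7: active resources = [], total = 0
  t=8: active resources = [2], total = 2
  t=9: active resources = [2], total = 2
Peak resource demand = 16

16


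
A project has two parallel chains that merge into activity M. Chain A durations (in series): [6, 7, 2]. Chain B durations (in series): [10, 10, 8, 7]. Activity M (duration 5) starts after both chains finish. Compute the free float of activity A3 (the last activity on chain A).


ES(A3) = sum of predecessors on chain A = 13
EF(A3) = ES + duration = 13 + 2 = 15
Successor of A3 is M. ES(M) = max(sum(A), sum(B)) = max(15, 35) = 35
Free float = ES(successor) - EF(current) = 35 - 15 = 20

20


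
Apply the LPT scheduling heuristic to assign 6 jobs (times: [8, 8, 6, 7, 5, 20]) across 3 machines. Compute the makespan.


Sort jobs in decreasing order (LPT): [20, 8, 8, 7, 6, 5]
Assign each job to the least loaded machine:
  Machine 1: jobs [20], load = 20
  Machine 2: jobs [8, 7], load = 15
  Machine 3: jobs [8, 6, 5], load = 19
Makespan = max load = 20

20


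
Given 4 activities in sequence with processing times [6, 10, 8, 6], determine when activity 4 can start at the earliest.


Activity 4 starts after activities 1 through 3 complete.
Predecessor durations: [6, 10, 8]
ES = 6 + 10 + 8 = 24

24


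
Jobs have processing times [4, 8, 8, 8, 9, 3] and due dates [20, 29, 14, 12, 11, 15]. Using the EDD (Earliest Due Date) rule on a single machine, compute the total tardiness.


Sort by due date (EDD order): [(9, 11), (8, 12), (8, 14), (3, 15), (4, 20), (8, 29)]
Compute completion times and tardiness:
  Job 1: p=9, d=11, C=9, tardiness=max(0,9-11)=0
  Job 2: p=8, d=12, C=17, tardiness=max(0,17-12)=5
  Job 3: p=8, d=14, C=25, tardiness=max(0,25-14)=11
  Job 4: p=3, d=15, C=28, tardiness=max(0,28-15)=13
  Job 5: p=4, d=20, C=32, tardiness=max(0,32-20)=12
  Job 6: p=8, d=29, C=40, tardiness=max(0,40-29)=11
Total tardiness = 52

52


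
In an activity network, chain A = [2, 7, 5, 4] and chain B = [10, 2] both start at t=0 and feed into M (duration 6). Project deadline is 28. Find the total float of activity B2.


Forward pass: ES(B2) = sum of predecessors on chain B = 10
EF = ES + duration = 10 + 2 = 12
Backward pass: LF(M) = deadline = 28; LS(M) = 28 - 6 = 22
LF(B2) = LS(M) - sum(successors on chain B) = 22 - 0 = 22
LS = LF - duration = 22 - 2 = 20
Total float = LS - ES = 20 - 10 = 10

10


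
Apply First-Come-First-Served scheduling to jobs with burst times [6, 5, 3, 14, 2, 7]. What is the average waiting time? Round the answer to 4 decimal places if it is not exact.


FCFS order (as given): [6, 5, 3, 14, 2, 7]
Waiting times:
  Job 1: wait = 0
  Job 2: wait = 6
  Job 3: wait = 11
  Job 4: wait = 14
  Job 5: wait = 28
  Job 6: wait = 30
Sum of waiting times = 89
Average waiting time = 89/6 = 14.8333

14.8333


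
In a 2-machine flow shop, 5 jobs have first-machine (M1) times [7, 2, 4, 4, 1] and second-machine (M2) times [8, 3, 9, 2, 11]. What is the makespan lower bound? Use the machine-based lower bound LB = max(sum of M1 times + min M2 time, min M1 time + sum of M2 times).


LB1 = sum(M1 times) + min(M2 times) = 18 + 2 = 20
LB2 = min(M1 times) + sum(M2 times) = 1 + 33 = 34
Lower bound = max(LB1, LB2) = max(20, 34) = 34

34


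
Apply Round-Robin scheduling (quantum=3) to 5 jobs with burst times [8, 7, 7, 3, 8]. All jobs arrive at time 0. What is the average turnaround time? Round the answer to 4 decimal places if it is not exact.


Time quantum = 3
Execution trace:
  J1 runs 3 units, time = 3
  J2 runs 3 units, time = 6
  J3 runs 3 units, time = 9
  J4 runs 3 units, time = 12
  J5 runs 3 units, time = 15
  J1 runs 3 units, time = 18
  J2 runs 3 units, time = 21
  J3 runs 3 units, time = 24
  J5 runs 3 units, time = 27
  J1 runs 2 units, time = 29
  J2 runs 1 units, time = 30
  J3 runs 1 units, time = 31
  J5 runs 2 units, time = 33
Finish times: [29, 30, 31, 12, 33]
Average turnaround = 135/5 = 27.0

27.0


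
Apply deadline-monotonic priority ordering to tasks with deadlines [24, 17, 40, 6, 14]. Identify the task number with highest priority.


Sort tasks by relative deadline (ascending):
  Task 4: deadline = 6
  Task 5: deadline = 14
  Task 2: deadline = 17
  Task 1: deadline = 24
  Task 3: deadline = 40
Priority order (highest first): [4, 5, 2, 1, 3]
Highest priority task = 4

4


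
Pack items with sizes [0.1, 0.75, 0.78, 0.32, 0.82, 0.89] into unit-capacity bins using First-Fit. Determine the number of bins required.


Place items sequentially using First-Fit:
  Item 0.1 -> new Bin 1
  Item 0.75 -> Bin 1 (now 0.85)
  Item 0.78 -> new Bin 2
  Item 0.32 -> new Bin 3
  Item 0.82 -> new Bin 4
  Item 0.89 -> new Bin 5
Total bins used = 5

5


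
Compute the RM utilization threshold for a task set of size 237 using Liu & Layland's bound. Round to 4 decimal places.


Compute 2^(1/237) = 1.0029289527
Subtract 1: 1.0029289527 - 1 = 0.0029289527
Multiply by n: 237 * 0.0029289527 = 0.6941617899
Round to 4 dp: 0.6942

0.6942


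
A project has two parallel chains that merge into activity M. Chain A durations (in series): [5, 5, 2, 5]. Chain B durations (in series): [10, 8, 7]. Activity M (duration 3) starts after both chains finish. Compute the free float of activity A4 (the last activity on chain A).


ES(A4) = sum of predecessors on chain A = 12
EF(A4) = ES + duration = 12 + 5 = 17
Successor of A4 is M. ES(M) = max(sum(A), sum(B)) = max(17, 25) = 25
Free float = ES(successor) - EF(current) = 25 - 17 = 8

8


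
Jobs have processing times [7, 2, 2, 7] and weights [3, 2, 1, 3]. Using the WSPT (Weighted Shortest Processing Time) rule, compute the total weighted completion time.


Compute p/w ratios and sort ascending (WSPT): [(2, 2), (2, 1), (7, 3), (7, 3)]
Compute weighted completion times:
  Job (p=2,w=2): C=2, w*C=2*2=4
  Job (p=2,w=1): C=4, w*C=1*4=4
  Job (p=7,w=3): C=11, w*C=3*11=33
  Job (p=7,w=3): C=18, w*C=3*18=54
Total weighted completion time = 95

95


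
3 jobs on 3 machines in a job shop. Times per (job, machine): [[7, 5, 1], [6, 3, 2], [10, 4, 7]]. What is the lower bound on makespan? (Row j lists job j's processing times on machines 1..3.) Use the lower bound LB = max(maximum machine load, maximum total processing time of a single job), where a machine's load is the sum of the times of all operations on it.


Machine loads:
  Machine 1: 7 + 6 + 10 = 23
  Machine 2: 5 + 3 + 4 = 12
  Machine 3: 1 + 2 + 7 = 10
Max machine load = 23
Job totals:
  Job 1: 13
  Job 2: 11
  Job 3: 21
Max job total = 21
Lower bound = max(23, 21) = 23

23


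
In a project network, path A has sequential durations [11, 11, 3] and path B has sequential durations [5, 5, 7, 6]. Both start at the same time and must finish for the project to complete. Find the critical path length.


Path A total = 11 + 11 + 3 = 25
Path B total = 5 + 5 + 7 + 6 = 23
Critical path = longest path = max(25, 23) = 25

25


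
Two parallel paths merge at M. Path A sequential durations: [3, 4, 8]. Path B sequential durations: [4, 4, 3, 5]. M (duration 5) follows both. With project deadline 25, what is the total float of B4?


Forward pass: ES(B4) = sum of predecessors on chain B = 11
EF = ES + duration = 11 + 5 = 16
Backward pass: LF(M) = deadline = 25; LS(M) = 25 - 5 = 20
LF(B4) = LS(M) - sum(successors on chain B) = 20 - 0 = 20
LS = LF - duration = 20 - 5 = 15
Total float = LS - ES = 15 - 11 = 4

4


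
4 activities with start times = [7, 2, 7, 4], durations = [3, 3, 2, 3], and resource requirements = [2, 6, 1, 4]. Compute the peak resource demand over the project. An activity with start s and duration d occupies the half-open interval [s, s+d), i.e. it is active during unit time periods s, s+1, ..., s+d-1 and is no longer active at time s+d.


Each activity i is active on [start_i, start_i + duration_i).
Compute total resource usage per time slot:
  t=0: active resources = [], total = 0
  t=1: active resources = [], total = 0
  t=2: active resources = [6], total = 6
  t=3: active resources = [6], total = 6
  t=4: active resources = [6, 4], total = 10
  t=5: active resources = [4], total = 4
  t=6: active resources = [4], total = 4
  t=7: active resources = [2, 1], total = 3
  t=8: active resources = [2, 1], total = 3
  t=9: active resources = [2], total = 2
Peak resource demand = 10

10


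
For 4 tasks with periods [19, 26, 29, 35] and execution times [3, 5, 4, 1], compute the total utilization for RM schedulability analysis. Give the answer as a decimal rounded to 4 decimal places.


Compute individual utilizations (exact fractions):
  Task 1: C/T = 3/19 (approx. 0.1579)
  Task 2: C/T = 5/26 (approx. 0.1923)
  Task 3: C/T = 4/29 (approx. 0.1379)
  Task 4: C/T = 1/35 (approx. 0.0286)
Total utilization U = 3/19 + 5/26 + 4/29 + 1/35 = 259081/501410
Rounded to 4 decimal places: U = 0.5167
RM (Liu & Layland) bound for 4 tasks = 0.756828; compare with U = 259081/501410 (approx. 0.516705)
U <= bound, so schedulable by RM sufficient condition.

0.5167


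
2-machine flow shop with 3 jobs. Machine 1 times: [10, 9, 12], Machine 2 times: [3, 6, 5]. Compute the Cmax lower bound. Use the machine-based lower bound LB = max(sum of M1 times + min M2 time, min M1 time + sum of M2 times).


LB1 = sum(M1 times) + min(M2 times) = 31 + 3 = 34
LB2 = min(M1 times) + sum(M2 times) = 9 + 14 = 23
Lower bound = max(LB1, LB2) = max(34, 23) = 34

34


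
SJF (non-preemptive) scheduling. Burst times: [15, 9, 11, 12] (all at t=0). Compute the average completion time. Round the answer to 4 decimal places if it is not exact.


SJF order (ascending): [9, 11, 12, 15]
Completion times:
  Job 1: burst=9, C=9
  Job 2: burst=11, C=20
  Job 3: burst=12, C=32
  Job 4: burst=15, C=47
Average completion = 108/4 = 27.0

27.0


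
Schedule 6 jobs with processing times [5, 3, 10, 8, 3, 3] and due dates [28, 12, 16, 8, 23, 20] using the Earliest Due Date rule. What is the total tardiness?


Sort by due date (EDD order): [(8, 8), (3, 12), (10, 16), (3, 20), (3, 23), (5, 28)]
Compute completion times and tardiness:
  Job 1: p=8, d=8, C=8, tardiness=max(0,8-8)=0
  Job 2: p=3, d=12, C=11, tardiness=max(0,11-12)=0
  Job 3: p=10, d=16, C=21, tardiness=max(0,21-16)=5
  Job 4: p=3, d=20, C=24, tardiness=max(0,24-20)=4
  Job 5: p=3, d=23, C=27, tardiness=max(0,27-23)=4
  Job 6: p=5, d=28, C=32, tardiness=max(0,32-28)=4
Total tardiness = 17

17


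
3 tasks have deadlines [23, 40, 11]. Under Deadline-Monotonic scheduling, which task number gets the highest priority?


Sort tasks by relative deadline (ascending):
  Task 3: deadline = 11
  Task 1: deadline = 23
  Task 2: deadline = 40
Priority order (highest first): [3, 1, 2]
Highest priority task = 3

3


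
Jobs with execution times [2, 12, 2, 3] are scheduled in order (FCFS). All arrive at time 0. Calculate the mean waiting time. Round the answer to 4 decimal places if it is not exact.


FCFS order (as given): [2, 12, 2, 3]
Waiting times:
  Job 1: wait = 0
  Job 2: wait = 2
  Job 3: wait = 14
  Job 4: wait = 16
Sum of waiting times = 32
Average waiting time = 32/4 = 8.0

8.0


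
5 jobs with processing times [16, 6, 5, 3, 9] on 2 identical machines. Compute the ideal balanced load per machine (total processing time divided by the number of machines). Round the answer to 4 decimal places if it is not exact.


Total processing time = 16 + 6 + 5 + 3 + 9 = 39
Number of machines = 2
Ideal balanced load = 39 / 2 = 19.5

19.5


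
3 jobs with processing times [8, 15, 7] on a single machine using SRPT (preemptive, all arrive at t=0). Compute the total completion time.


Since all jobs arrive at t=0, SRPT equals SPT ordering.
SPT order: [7, 8, 15]
Completion times:
  Job 1: p=7, C=7
  Job 2: p=8, C=15
  Job 3: p=15, C=30
Total completion time = 7 + 15 + 30 = 52

52


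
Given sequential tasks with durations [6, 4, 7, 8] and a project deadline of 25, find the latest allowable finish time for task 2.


LF(activity 2) = deadline - sum of successor durations
Successors: activities 3 through 4 with durations [7, 8]
Sum of successor durations = 15
LF = 25 - 15 = 10

10


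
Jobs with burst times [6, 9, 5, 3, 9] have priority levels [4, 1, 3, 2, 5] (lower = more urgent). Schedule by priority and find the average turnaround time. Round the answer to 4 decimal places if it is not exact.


Sort by priority (ascending = highest first):
Order: [(1, 9), (2, 3), (3, 5), (4, 6), (5, 9)]
Completion times:
  Priority 1, burst=9, C=9
  Priority 2, burst=3, C=12
  Priority 3, burst=5, C=17
  Priority 4, burst=6, C=23
  Priority 5, burst=9, C=32
Average turnaround = 93/5 = 18.6

18.6


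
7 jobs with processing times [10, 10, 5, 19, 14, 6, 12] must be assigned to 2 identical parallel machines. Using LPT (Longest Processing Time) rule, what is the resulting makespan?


Sort jobs in decreasing order (LPT): [19, 14, 12, 10, 10, 6, 5]
Assign each job to the least loaded machine:
  Machine 1: jobs [19, 10, 6, 5], load = 40
  Machine 2: jobs [14, 12, 10], load = 36
Makespan = max load = 40

40


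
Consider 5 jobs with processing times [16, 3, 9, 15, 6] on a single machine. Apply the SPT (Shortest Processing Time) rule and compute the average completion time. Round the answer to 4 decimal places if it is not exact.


Sort jobs by processing time (SPT order): [3, 6, 9, 15, 16]
Compute completion times sequentially:
  Job 1: processing = 3, completes at 3
  Job 2: processing = 6, completes at 9
  Job 3: processing = 9, completes at 18
  Job 4: processing = 15, completes at 33
  Job 5: processing = 16, completes at 49
Sum of completion times = 112
Average completion time = 112/5 = 22.4

22.4


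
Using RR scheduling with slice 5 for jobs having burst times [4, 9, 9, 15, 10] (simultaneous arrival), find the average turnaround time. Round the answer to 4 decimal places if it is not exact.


Time quantum = 5
Execution trace:
  J1 runs 4 units, time = 4
  J2 runs 5 units, time = 9
  J3 runs 5 units, time = 14
  J4 runs 5 units, time = 19
  J5 runs 5 units, time = 24
  J2 runs 4 units, time = 28
  J3 runs 4 units, time = 32
  J4 runs 5 units, time = 37
  J5 runs 5 units, time = 42
  J4 runs 5 units, time = 47
Finish times: [4, 28, 32, 47, 42]
Average turnaround = 153/5 = 30.6

30.6


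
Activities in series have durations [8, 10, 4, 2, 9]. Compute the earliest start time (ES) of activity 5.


Activity 5 starts after activities 1 through 4 complete.
Predecessor durations: [8, 10, 4, 2]
ES = 8 + 10 + 4 + 2 = 24

24


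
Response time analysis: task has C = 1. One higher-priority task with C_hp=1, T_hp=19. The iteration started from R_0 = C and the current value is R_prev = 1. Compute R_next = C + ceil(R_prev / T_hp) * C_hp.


R_next = C + ceil(R_prev / T_hp) * C_hp
ceil(1 / 19) = ceil(0.0526) = 1
Interference = 1 * 1 = 1
R_next = 1 + 1 = 2

2


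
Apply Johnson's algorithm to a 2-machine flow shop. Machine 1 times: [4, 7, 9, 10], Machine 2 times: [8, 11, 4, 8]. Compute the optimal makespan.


Apply Johnson's rule:
  Group 1 (a <= b): [(1, 4, 8), (2, 7, 11)]
  Group 2 (a > b): [(4, 10, 8), (3, 9, 4)]
Optimal job order: [1, 2, 4, 3]
Schedule:
  Job 1: M1 done at 4, M2 done at 12
  Job 2: M1 done at 11, M2 done at 23
  Job 4: M1 done at 21, M2 done at 31
  Job 3: M1 done at 30, M2 done at 35
Makespan = 35

35


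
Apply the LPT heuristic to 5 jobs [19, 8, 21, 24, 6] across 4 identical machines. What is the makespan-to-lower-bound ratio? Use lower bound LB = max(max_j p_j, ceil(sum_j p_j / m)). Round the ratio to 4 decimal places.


LPT order: [24, 21, 19, 8, 6]
Machine loads after assignment: [24, 21, 19, 14]
LPT makespan = 24
Lower bound = max(max_job, ceil(total/4)) = max(24, 20) = 24
Ratio = 24 / 24 = 1.0

1.0


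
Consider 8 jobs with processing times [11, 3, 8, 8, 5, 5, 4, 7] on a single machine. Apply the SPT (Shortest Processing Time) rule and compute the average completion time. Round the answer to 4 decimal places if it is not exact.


Sort jobs by processing time (SPT order): [3, 4, 5, 5, 7, 8, 8, 11]
Compute completion times sequentially:
  Job 1: processing = 3, completes at 3
  Job 2: processing = 4, completes at 7
  Job 3: processing = 5, completes at 12
  Job 4: processing = 5, completes at 17
  Job 5: processing = 7, completes at 24
  Job 6: processing = 8, completes at 32
  Job 7: processing = 8, completes at 40
  Job 8: processing = 11, completes at 51
Sum of completion times = 186
Average completion time = 186/8 = 23.25

23.25


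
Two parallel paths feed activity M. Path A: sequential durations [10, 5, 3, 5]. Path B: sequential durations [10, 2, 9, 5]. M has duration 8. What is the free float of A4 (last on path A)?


ES(A4) = sum of predecessors on chain A = 18
EF(A4) = ES + duration = 18 + 5 = 23
Successor of A4 is M. ES(M) = max(sum(A), sum(B)) = max(23, 26) = 26
Free float = ES(successor) - EF(current) = 26 - 23 = 3

3


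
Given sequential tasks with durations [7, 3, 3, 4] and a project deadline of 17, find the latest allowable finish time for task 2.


LF(activity 2) = deadline - sum of successor durations
Successors: activities 3 through 4 with durations [3, 4]
Sum of successor durations = 7
LF = 17 - 7 = 10

10


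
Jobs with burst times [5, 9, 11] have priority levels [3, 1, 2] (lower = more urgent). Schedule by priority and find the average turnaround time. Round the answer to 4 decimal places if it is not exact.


Sort by priority (ascending = highest first):
Order: [(1, 9), (2, 11), (3, 5)]
Completion times:
  Priority 1, burst=9, C=9
  Priority 2, burst=11, C=20
  Priority 3, burst=5, C=25
Average turnaround = 54/3 = 18.0

18.0


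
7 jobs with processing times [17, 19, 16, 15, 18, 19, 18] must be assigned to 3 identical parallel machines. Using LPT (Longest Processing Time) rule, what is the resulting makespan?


Sort jobs in decreasing order (LPT): [19, 19, 18, 18, 17, 16, 15]
Assign each job to the least loaded machine:
  Machine 1: jobs [19, 17], load = 36
  Machine 2: jobs [19, 16, 15], load = 50
  Machine 3: jobs [18, 18], load = 36
Makespan = max load = 50

50


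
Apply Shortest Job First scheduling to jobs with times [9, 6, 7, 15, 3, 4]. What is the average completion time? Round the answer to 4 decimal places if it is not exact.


SJF order (ascending): [3, 4, 6, 7, 9, 15]
Completion times:
  Job 1: burst=3, C=3
  Job 2: burst=4, C=7
  Job 3: burst=6, C=13
  Job 4: burst=7, C=20
  Job 5: burst=9, C=29
  Job 6: burst=15, C=44
Average completion = 116/6 = 19.3333

19.3333


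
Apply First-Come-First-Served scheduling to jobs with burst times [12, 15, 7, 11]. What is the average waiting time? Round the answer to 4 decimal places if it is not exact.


FCFS order (as given): [12, 15, 7, 11]
Waiting times:
  Job 1: wait = 0
  Job 2: wait = 12
  Job 3: wait = 27
  Job 4: wait = 34
Sum of waiting times = 73
Average waiting time = 73/4 = 18.25

18.25


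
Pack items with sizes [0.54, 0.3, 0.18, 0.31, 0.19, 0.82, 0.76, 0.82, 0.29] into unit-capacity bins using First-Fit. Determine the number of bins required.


Place items sequentially using First-Fit:
  Item 0.54 -> new Bin 1
  Item 0.3 -> Bin 1 (now 0.84)
  Item 0.18 -> new Bin 2
  Item 0.31 -> Bin 2 (now 0.49)
  Item 0.19 -> Bin 2 (now 0.68)
  Item 0.82 -> new Bin 3
  Item 0.76 -> new Bin 4
  Item 0.82 -> new Bin 5
  Item 0.29 -> Bin 2 (now 0.97)
Total bins used = 5

5


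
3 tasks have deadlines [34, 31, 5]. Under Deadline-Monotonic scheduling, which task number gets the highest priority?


Sort tasks by relative deadline (ascending):
  Task 3: deadline = 5
  Task 2: deadline = 31
  Task 1: deadline = 34
Priority order (highest first): [3, 2, 1]
Highest priority task = 3

3


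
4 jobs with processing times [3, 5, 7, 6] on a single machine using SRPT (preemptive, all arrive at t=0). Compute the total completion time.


Since all jobs arrive at t=0, SRPT equals SPT ordering.
SPT order: [3, 5, 6, 7]
Completion times:
  Job 1: p=3, C=3
  Job 2: p=5, C=8
  Job 3: p=6, C=14
  Job 4: p=7, C=21
Total completion time = 3 + 8 + 14 + 21 = 46

46


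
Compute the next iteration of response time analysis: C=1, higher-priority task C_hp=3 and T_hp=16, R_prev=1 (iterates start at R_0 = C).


R_next = C + ceil(R_prev / T_hp) * C_hp
ceil(1 / 16) = ceil(0.0625) = 1
Interference = 1 * 3 = 3
R_next = 1 + 3 = 4

4


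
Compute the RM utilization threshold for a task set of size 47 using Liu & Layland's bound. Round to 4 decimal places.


Compute 2^(1/47) = 1.0148570979
Subtract 1: 1.0148570979 - 1 = 0.0148570979
Multiply by n: 47 * 0.0148570979 = 0.6982836013
Round to 4 dp: 0.6983

0.6983


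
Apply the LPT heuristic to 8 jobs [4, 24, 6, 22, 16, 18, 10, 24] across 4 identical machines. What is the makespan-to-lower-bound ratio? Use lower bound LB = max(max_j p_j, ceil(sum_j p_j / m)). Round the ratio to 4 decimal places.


LPT order: [24, 24, 22, 18, 16, 10, 6, 4]
Machine loads after assignment: [30, 28, 32, 34]
LPT makespan = 34
Lower bound = max(max_job, ceil(total/4)) = max(24, 31) = 31
Ratio = 34 / 31 = 1.0968

1.0968


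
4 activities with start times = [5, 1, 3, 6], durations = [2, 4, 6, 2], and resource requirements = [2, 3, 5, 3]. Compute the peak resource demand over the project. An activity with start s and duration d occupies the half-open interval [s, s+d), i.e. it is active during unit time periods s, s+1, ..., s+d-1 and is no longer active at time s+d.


Each activity i is active on [start_i, start_i + duration_i).
Compute total resource usage per time slot:
  t=0: active resources = [], total = 0
  t=1: active resources = [3], total = 3
  t=2: active resources = [3], total = 3
  t=3: active resources = [3, 5], total = 8
  t=4: active resources = [3, 5], total = 8
  t=5: active resources = [2, 5], total = 7
  t=6: active resources = [2, 5, 3], total = 10
  t=7: active resources = [5, 3], total = 8
  t=8: active resources = [5], total = 5
Peak resource demand = 10

10


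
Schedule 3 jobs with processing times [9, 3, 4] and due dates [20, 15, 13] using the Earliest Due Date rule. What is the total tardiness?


Sort by due date (EDD order): [(4, 13), (3, 15), (9, 20)]
Compute completion times and tardiness:
  Job 1: p=4, d=13, C=4, tardiness=max(0,4-13)=0
  Job 2: p=3, d=15, C=7, tardiness=max(0,7-15)=0
  Job 3: p=9, d=20, C=16, tardiness=max(0,16-20)=0
Total tardiness = 0

0


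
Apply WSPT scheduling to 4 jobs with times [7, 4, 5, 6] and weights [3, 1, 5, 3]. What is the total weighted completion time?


Compute p/w ratios and sort ascending (WSPT): [(5, 5), (6, 3), (7, 3), (4, 1)]
Compute weighted completion times:
  Job (p=5,w=5): C=5, w*C=5*5=25
  Job (p=6,w=3): C=11, w*C=3*11=33
  Job (p=7,w=3): C=18, w*C=3*18=54
  Job (p=4,w=1): C=22, w*C=1*22=22
Total weighted completion time = 134

134


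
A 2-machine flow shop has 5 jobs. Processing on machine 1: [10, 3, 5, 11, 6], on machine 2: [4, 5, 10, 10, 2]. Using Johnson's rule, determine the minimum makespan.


Apply Johnson's rule:
  Group 1 (a <= b): [(2, 3, 5), (3, 5, 10)]
  Group 2 (a > b): [(4, 11, 10), (1, 10, 4), (5, 6, 2)]
Optimal job order: [2, 3, 4, 1, 5]
Schedule:
  Job 2: M1 done at 3, M2 done at 8
  Job 3: M1 done at 8, M2 done at 18
  Job 4: M1 done at 19, M2 done at 29
  Job 1: M1 done at 29, M2 done at 33
  Job 5: M1 done at 35, M2 done at 37
Makespan = 37

37


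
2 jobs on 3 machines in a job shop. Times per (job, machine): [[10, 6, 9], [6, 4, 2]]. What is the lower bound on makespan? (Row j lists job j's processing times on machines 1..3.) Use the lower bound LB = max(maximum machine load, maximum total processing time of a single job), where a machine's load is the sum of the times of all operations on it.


Machine loads:
  Machine 1: 10 + 6 = 16
  Machine 2: 6 + 4 = 10
  Machine 3: 9 + 2 = 11
Max machine load = 16
Job totals:
  Job 1: 25
  Job 2: 12
Max job total = 25
Lower bound = max(16, 25) = 25

25


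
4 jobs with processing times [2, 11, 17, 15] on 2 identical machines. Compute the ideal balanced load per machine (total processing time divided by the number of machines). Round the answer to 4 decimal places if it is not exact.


Total processing time = 2 + 11 + 17 + 15 = 45
Number of machines = 2
Ideal balanced load = 45 / 2 = 22.5

22.5


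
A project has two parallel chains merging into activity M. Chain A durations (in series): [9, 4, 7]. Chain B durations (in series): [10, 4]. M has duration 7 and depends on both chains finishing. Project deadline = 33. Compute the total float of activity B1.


Forward pass: ES(B1) = sum of predecessors on chain B = 0
EF = ES + duration = 0 + 10 = 10
Backward pass: LF(M) = deadline = 33; LS(M) = 33 - 7 = 26
LF(B1) = LS(M) - sum(successors on chain B) = 26 - 4 = 22
LS = LF - duration = 22 - 10 = 12
Total float = LS - ES = 12 - 0 = 12

12


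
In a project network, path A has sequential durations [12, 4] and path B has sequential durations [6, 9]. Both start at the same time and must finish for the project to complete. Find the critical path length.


Path A total = 12 + 4 = 16
Path B total = 6 + 9 = 15
Critical path = longest path = max(16, 15) = 16

16


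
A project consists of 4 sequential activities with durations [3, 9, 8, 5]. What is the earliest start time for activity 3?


Activity 3 starts after activities 1 through 2 complete.
Predecessor durations: [3, 9]
ES = 3 + 9 = 12

12


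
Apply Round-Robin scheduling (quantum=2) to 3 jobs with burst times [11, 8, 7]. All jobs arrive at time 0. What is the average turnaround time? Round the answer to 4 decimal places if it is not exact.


Time quantum = 2
Execution trace:
  J1 runs 2 units, time = 2
  J2 runs 2 units, time = 4
  J3 runs 2 units, time = 6
  J1 runs 2 units, time = 8
  J2 runs 2 units, time = 10
  J3 runs 2 units, time = 12
  J1 runs 2 units, time = 14
  J2 runs 2 units, time = 16
  J3 runs 2 units, time = 18
  J1 runs 2 units, time = 20
  J2 runs 2 units, time = 22
  J3 runs 1 units, time = 23
  J1 runs 2 units, time = 25
  J1 runs 1 units, time = 26
Finish times: [26, 22, 23]
Average turnaround = 71/3 = 23.6667

23.6667


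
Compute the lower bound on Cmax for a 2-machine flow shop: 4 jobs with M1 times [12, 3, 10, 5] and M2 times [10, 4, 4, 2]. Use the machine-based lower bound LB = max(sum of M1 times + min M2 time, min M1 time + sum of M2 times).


LB1 = sum(M1 times) + min(M2 times) = 30 + 2 = 32
LB2 = min(M1 times) + sum(M2 times) = 3 + 20 = 23
Lower bound = max(LB1, LB2) = max(32, 23) = 32

32


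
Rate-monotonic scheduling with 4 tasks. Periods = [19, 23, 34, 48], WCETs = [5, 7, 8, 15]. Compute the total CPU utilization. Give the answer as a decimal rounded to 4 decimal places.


Compute individual utilizations (exact fractions):
  Task 1: C/T = 5/19 (approx. 0.2632)
  Task 2: C/T = 7/23 (approx. 0.3043)
  Task 3: C/T = 8/34 = 4/17 (approx. 0.2353)
  Task 4: C/T = 15/48 = 5/16 (approx. 0.3125)
Total utilization U = 5/19 + 7/23 + 4/17 + 5/16 = 132569/118864
Rounded to 4 decimal places: U = 1.1153
RM (Liu & Layland) bound for 4 tasks = 0.756828; compare with U = 132569/118864 (approx. 1.115300)
U > 1, so the task set is not schedulable (processor overloaded).

1.1153


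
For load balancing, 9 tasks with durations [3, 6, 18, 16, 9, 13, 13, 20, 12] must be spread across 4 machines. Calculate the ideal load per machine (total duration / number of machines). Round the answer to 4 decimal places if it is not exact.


Total processing time = 3 + 6 + 18 + 16 + 9 + 13 + 13 + 20 + 12 = 110
Number of machines = 4
Ideal balanced load = 110 / 4 = 27.5

27.5


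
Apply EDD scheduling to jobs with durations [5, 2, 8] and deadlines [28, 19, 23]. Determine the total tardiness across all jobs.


Sort by due date (EDD order): [(2, 19), (8, 23), (5, 28)]
Compute completion times and tardiness:
  Job 1: p=2, d=19, C=2, tardiness=max(0,2-19)=0
  Job 2: p=8, d=23, C=10, tardiness=max(0,10-23)=0
  Job 3: p=5, d=28, C=15, tardiness=max(0,15-28)=0
Total tardiness = 0

0


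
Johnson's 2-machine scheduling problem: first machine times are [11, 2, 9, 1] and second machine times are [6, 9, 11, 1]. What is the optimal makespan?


Apply Johnson's rule:
  Group 1 (a <= b): [(4, 1, 1), (2, 2, 9), (3, 9, 11)]
  Group 2 (a > b): [(1, 11, 6)]
Optimal job order: [4, 2, 3, 1]
Schedule:
  Job 4: M1 done at 1, M2 done at 2
  Job 2: M1 done at 3, M2 done at 12
  Job 3: M1 done at 12, M2 done at 23
  Job 1: M1 done at 23, M2 done at 29
Makespan = 29

29


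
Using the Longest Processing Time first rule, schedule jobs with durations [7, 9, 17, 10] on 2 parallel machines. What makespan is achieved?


Sort jobs in decreasing order (LPT): [17, 10, 9, 7]
Assign each job to the least loaded machine:
  Machine 1: jobs [17, 7], load = 24
  Machine 2: jobs [10, 9], load = 19
Makespan = max load = 24

24


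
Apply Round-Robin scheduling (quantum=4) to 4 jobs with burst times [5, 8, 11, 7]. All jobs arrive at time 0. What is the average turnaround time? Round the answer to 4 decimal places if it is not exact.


Time quantum = 4
Execution trace:
  J1 runs 4 units, time = 4
  J2 runs 4 units, time = 8
  J3 runs 4 units, time = 12
  J4 runs 4 units, time = 16
  J1 runs 1 units, time = 17
  J2 runs 4 units, time = 21
  J3 runs 4 units, time = 25
  J4 runs 3 units, time = 28
  J3 runs 3 units, time = 31
Finish times: [17, 21, 31, 28]
Average turnaround = 97/4 = 24.25

24.25
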